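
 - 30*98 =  - 2940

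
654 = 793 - 139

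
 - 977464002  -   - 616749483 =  - 360714519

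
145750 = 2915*50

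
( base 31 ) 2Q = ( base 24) 3G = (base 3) 10021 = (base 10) 88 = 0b1011000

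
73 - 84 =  - 11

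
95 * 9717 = 923115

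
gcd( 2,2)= 2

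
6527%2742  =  1043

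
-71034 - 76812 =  - 147846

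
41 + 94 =135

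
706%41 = 9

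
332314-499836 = -167522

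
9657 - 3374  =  6283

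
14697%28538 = 14697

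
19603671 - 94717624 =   -  75113953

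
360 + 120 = 480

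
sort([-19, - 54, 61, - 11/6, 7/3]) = [ - 54,-19, - 11/6,7/3,61]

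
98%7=0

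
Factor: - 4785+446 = -4339 = - 4339^1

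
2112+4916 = 7028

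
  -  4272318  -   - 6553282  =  2280964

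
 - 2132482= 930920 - 3063402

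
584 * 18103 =10572152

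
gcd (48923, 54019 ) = 7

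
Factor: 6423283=6423283^1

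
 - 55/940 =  - 11/188 = -0.06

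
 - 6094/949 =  - 7 + 549/949 = - 6.42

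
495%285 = 210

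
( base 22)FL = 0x15F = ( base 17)13b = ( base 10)351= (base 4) 11133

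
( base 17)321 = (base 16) 386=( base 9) 1212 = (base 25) 1B2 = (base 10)902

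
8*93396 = 747168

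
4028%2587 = 1441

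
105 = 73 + 32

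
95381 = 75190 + 20191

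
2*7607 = 15214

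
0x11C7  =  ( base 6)33023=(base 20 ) B7B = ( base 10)4551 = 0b1000111000111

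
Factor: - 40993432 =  - 2^3*5124179^1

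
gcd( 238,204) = 34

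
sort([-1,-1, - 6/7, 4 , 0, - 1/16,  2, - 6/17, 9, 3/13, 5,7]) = [-1,  -  1,-6/7, - 6/17, - 1/16, 0,3/13,  2,4, 5,7,  9]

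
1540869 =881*1749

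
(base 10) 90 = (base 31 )2s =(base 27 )39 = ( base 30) 30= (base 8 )132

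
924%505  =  419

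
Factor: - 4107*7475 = -3^1  *5^2*13^1 * 23^1*37^2 = - 30699825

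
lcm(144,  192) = 576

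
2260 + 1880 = 4140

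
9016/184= 49 = 49.00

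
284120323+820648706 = 1104769029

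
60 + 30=90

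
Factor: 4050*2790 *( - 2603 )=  - 2^2*3^6*5^3* 19^1*31^1*137^1=   - 29412598500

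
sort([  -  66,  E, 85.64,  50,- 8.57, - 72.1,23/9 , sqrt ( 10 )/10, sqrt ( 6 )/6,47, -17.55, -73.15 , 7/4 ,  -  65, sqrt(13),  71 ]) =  [ - 73.15,  -  72.1,  -  66 ,  -  65, - 17.55, - 8.57, sqrt(10) /10,sqrt( 6)/6,  7/4,23/9,  E, sqrt(13),47,  50, 71, 85.64 ]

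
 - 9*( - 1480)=13320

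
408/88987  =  408/88987= 0.00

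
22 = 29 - 7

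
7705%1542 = 1537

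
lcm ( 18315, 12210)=36630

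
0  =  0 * ( - 3236 )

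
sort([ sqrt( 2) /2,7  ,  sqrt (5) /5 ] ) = [sqrt( 5 ) /5,sqrt( 2)/2,7]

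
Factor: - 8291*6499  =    -  53883209 = - 67^1* 97^1 * 8291^1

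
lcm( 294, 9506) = 28518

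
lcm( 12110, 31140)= 217980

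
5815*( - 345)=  - 2006175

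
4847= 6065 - 1218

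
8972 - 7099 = 1873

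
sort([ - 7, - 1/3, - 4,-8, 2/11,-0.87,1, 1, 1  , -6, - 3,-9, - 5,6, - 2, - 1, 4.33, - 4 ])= [ - 9,  -  8, - 7,-6, - 5, - 4, - 4, - 3, - 2, - 1, - 0.87, - 1/3, 2/11, 1, 1 , 1, 4.33,6] 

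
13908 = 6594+7314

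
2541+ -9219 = - 6678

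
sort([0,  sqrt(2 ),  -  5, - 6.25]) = [-6.25, - 5, 0,sqrt( 2)]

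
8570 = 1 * 8570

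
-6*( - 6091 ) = 36546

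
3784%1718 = 348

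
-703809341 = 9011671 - 712821012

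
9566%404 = 274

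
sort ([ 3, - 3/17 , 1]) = [ - 3/17,  1, 3]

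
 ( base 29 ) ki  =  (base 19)1c9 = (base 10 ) 598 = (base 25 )NN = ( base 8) 1126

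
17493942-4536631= 12957311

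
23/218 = 23/218 = 0.11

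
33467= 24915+8552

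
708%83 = 44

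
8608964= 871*9884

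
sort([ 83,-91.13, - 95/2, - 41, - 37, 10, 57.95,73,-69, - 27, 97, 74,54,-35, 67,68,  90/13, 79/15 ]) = [-91.13, - 69, - 95/2, -41 , - 37,-35,-27, 79/15, 90/13, 10,54,  57.95, 67,  68,73,74, 83, 97]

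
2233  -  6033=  - 3800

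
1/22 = 1/22 = 0.05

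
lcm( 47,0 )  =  0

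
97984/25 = 97984/25= 3919.36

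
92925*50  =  4646250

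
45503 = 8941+36562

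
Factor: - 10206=- 2^1*3^6*7^1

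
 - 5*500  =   - 2500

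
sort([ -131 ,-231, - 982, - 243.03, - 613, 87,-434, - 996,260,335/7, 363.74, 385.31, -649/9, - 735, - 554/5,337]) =[ - 996,  -  982, -735, - 613, - 434, - 243.03, - 231,-131, - 554/5, - 649/9,335/7, 87,260, 337, 363.74,385.31 ]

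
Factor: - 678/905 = -2^1*3^1*  5^ ( - 1)*113^1*181^( - 1)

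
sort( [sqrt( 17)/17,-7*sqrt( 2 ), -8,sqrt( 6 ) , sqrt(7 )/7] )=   [-7*sqrt(2 ), - 8,sqrt( 17)/17, sqrt(7)/7,sqrt(  6 )]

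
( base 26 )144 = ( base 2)1100010000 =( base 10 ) 784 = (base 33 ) NP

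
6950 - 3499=3451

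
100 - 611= -511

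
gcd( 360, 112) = 8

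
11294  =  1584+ 9710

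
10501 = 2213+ 8288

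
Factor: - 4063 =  - 17^1 * 239^1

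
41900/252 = 10475/63 = 166.27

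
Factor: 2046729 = 3^1 * 37^1*18439^1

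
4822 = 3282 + 1540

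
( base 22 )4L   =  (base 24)4D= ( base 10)109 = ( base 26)45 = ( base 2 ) 1101101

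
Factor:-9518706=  - 2^1*3^2 *59^1*8963^1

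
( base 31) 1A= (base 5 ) 131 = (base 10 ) 41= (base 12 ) 35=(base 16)29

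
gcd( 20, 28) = 4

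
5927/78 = 5927/78= 75.99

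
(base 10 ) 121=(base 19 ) 67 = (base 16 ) 79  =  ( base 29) 45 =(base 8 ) 171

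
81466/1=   81466 = 81466.00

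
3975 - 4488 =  - 513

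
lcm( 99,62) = 6138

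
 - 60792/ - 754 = 30396/377  =  80.63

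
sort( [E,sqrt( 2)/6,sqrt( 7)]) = [sqrt( 2) /6 , sqrt ( 7 ) , E] 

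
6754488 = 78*86596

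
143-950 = -807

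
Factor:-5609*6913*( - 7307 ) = 31^1*71^1*79^1*223^1*7307^1 = 283329049219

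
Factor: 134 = 2^1 * 67^1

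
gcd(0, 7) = 7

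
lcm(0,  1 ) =0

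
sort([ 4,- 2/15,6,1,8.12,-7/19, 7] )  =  [ - 7/19, - 2/15,1, 4,6,7,8.12 ]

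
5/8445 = 1/1689=0.00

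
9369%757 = 285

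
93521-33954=59567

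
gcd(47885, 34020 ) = 5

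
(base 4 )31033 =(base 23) 1dj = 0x34F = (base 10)847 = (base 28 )127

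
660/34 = 19 + 7/17  =  19.41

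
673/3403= 673/3403 = 0.20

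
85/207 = 85/207 =0.41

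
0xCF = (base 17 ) C3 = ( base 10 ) 207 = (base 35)5w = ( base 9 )250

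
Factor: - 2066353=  -401^1*5153^1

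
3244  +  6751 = 9995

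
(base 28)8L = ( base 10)245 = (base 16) F5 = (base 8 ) 365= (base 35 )70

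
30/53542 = 15/26771  =  0.00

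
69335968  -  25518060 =43817908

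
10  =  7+3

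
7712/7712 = 1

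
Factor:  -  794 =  - 2^1*397^1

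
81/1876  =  81/1876 = 0.04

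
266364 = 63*4228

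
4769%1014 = 713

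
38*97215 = 3694170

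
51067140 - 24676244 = 26390896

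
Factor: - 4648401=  - 3^3*107^1*1609^1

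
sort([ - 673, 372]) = [  -  673,372 ]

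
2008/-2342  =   - 1004/1171 = -0.86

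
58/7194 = 29/3597 = 0.01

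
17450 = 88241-70791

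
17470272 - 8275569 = 9194703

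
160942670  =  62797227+98145443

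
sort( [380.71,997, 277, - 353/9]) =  [ -353/9, 277,380.71,997 ] 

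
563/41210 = 563/41210= 0.01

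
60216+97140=157356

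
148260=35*4236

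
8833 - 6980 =1853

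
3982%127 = 45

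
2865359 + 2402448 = 5267807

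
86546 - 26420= 60126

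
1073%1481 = 1073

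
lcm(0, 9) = 0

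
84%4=0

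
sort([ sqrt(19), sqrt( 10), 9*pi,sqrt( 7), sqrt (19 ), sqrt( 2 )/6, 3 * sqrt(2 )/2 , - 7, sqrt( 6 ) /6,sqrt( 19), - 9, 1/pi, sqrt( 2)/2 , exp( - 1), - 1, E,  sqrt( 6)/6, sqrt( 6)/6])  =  [ - 9, - 7, - 1, sqrt(2 )/6,1/pi, exp( - 1), sqrt( 6)/6, sqrt( 6)/6, sqrt( 6)/6, sqrt(2) /2, 3 * sqrt( 2 ) /2 , sqrt( 7),E, sqrt( 10 ),sqrt( 19),  sqrt( 19), sqrt( 19), 9 *pi ]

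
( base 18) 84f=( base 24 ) 4FF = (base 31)2OD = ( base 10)2679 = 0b101001110111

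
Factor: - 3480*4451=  -15489480 = -  2^3*3^1*5^1*29^1 * 4451^1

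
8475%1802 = 1267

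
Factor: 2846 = 2^1 * 1423^1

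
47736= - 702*( - 68)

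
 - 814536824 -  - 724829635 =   -  89707189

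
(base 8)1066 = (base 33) h5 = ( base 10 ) 566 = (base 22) 13g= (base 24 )NE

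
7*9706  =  67942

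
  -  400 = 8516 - 8916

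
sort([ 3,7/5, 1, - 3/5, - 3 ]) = [ - 3, - 3/5, 1, 7/5,3 ]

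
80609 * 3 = 241827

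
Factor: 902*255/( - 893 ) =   -  230010/893  =  - 2^1*3^1*5^1*11^1* 17^1*19^( - 1)*41^1*47^ ( - 1)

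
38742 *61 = 2363262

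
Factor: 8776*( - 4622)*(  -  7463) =302719221136 = 2^4 * 17^1*439^1*1097^1 *2311^1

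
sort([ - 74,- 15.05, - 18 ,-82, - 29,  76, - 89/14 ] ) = [ - 82, - 74, - 29,-18,-15.05, - 89/14,76 ] 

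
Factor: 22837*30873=3^1*41^2*251^1* 557^1 =705046701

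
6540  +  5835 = 12375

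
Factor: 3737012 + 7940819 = 11677831 = 11^2*103^1*937^1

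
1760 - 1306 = 454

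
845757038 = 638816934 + 206940104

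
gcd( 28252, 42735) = 7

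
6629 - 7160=-531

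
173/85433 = 173/85433 = 0.00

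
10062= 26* 387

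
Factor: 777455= 5^1*7^1*97^1*229^1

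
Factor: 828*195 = 2^2*3^3*5^1*13^1*23^1=161460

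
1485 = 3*495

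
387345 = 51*7595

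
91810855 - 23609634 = 68201221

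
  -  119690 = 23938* (-5)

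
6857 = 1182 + 5675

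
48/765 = 16/255 = 0.06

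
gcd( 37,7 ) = 1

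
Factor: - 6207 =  - 3^1*2069^1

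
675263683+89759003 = 765022686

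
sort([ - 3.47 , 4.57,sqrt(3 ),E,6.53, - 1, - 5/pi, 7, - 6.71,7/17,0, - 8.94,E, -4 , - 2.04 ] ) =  [ - 8.94, - 6.71, - 4, - 3.47, - 2.04, - 5/pi, - 1,0,7/17, sqrt( 3), E, E, 4.57,6.53,7 ]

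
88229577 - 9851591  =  78377986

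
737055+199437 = 936492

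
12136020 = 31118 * 390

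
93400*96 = 8966400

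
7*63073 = 441511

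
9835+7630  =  17465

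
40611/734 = 40611/734 = 55.33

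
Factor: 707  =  7^1 * 101^1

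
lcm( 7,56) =56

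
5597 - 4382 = 1215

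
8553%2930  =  2693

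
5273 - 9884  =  -4611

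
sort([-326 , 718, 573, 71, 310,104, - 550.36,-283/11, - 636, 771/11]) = [ - 636, - 550.36, - 326,-283/11, 771/11,71, 104,310, 573, 718]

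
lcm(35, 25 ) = 175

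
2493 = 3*831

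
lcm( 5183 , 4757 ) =347261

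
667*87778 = 58547926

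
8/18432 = 1/2304 =0.00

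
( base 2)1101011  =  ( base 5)412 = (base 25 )47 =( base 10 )107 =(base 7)212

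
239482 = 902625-663143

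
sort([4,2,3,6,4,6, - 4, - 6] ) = [ - 6, - 4,2, 3,4, 4,  6, 6] 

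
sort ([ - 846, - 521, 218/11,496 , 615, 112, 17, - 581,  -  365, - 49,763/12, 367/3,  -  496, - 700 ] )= [ - 846, - 700,-581 ,  -  521, - 496, - 365, - 49, 17, 218/11, 763/12, 112,367/3,496,615 ]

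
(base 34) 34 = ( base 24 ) 4a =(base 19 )5b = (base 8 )152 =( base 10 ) 106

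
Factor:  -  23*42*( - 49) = 2^1*3^1 * 7^3*23^1=47334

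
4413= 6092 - 1679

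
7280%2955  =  1370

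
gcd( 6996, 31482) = 3498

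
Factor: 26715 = 3^1 * 5^1* 13^1 * 137^1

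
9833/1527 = 9833/1527 =6.44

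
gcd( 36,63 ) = 9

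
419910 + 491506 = 911416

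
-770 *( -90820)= 69931400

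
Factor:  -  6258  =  -2^1*3^1 * 7^1*149^1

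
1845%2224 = 1845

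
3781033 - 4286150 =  - 505117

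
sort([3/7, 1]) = [ 3/7, 1 ]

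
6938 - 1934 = 5004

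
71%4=3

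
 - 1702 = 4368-6070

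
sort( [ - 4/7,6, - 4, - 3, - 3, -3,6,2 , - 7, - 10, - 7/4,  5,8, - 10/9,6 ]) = [ - 10, - 7,-4,-3, - 3, - 3, - 7/4, - 10/9, - 4/7, 2, 5, 6,6, 6, 8]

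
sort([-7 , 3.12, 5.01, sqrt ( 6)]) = [ - 7, sqrt(6 ),3.12, 5.01 ]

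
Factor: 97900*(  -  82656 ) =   -  2^7*3^2*5^2 * 7^1*11^1*41^1*89^1 = - 8092022400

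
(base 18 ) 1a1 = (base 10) 505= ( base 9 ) 621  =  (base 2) 111111001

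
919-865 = 54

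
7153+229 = 7382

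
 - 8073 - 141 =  - 8214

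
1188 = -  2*( - 594 ) 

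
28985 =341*85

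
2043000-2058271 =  - 15271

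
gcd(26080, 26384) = 16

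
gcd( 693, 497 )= 7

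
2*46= 92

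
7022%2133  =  623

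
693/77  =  9  =  9.00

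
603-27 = 576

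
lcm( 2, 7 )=14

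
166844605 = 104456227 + 62388378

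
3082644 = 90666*34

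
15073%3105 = 2653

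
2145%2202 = 2145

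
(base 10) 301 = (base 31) 9M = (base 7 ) 610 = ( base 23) d2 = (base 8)455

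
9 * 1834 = 16506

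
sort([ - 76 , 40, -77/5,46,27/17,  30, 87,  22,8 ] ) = [ - 76, - 77/5,27/17,8, 22 , 30, 40,46, 87 ]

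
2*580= 1160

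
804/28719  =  268/9573 = 0.03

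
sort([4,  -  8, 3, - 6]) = [-8, - 6 , 3 , 4 ]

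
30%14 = 2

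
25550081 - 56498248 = -30948167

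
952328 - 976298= - 23970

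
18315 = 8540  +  9775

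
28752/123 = 233 + 31/41 = 233.76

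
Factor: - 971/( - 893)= 19^( - 1 )*47^( - 1)*971^1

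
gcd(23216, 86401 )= 1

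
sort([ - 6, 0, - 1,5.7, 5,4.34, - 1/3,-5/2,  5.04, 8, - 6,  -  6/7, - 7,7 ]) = [ - 7, - 6, - 6, - 5/2, - 1, - 6/7, - 1/3 , 0 , 4.34,5,5.04,5.7, 7,8]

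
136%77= 59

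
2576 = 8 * 322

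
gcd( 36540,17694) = 18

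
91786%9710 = 4396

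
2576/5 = 515  +  1/5 = 515.20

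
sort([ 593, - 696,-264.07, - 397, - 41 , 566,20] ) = [ - 696,-397, - 264.07, - 41, 20,566, 593 ]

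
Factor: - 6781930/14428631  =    -  2^1*5^1*7^( - 1)*17^(-1)*29^ ( - 1 )*37^( - 1)*83^1*113^( - 1 )*8171^1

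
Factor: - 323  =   - 17^1*19^1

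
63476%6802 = 2258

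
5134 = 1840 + 3294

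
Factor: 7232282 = 2^1  *  61^1*59281^1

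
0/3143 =0 = 0.00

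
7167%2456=2255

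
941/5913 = 941/5913 = 0.16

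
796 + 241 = 1037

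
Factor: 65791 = 11^1*5981^1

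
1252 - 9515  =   - 8263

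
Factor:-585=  - 3^2*5^1*13^1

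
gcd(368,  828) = 92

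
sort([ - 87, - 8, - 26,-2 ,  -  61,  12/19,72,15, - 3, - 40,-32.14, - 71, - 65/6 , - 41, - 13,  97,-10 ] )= [-87, - 71,  -  61,-41 ,-40, - 32.14 ,-26, - 13,-65/6, - 10,-8,  -  3, - 2 , 12/19, 15,72, 97]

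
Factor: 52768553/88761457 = 52768553^1*88761457^( - 1 ) 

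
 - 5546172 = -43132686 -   -  37586514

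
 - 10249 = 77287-87536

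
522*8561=4468842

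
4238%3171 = 1067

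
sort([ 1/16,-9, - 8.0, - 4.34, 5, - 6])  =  [ - 9,-8.0, - 6, - 4.34, 1/16,5]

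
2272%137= 80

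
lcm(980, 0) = 0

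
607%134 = 71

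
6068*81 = 491508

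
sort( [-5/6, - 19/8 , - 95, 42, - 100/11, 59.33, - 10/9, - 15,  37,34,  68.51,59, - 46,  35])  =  [ - 95, - 46, - 15, - 100/11, - 19/8, - 10/9,  -  5/6,  34,  35,37, 42,59,59.33,  68.51 ] 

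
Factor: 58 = 2^1* 29^1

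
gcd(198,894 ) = 6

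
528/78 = 6 + 10/13=6.77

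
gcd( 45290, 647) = 647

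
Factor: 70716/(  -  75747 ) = -2^2*7^( - 1)*71^1*83^1*3607^(-1 )=-23572/25249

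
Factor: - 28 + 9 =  - 19 = - 19^1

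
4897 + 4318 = 9215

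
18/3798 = 1/211=0.00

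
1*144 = 144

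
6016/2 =3008=3008.00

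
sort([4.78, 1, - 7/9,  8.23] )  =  [ - 7/9,1,4.78, 8.23 ] 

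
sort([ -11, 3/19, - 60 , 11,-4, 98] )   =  [ - 60, - 11, - 4,3/19,11, 98]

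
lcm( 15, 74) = 1110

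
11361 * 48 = 545328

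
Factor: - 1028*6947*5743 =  - 41013726388 = - 2^2*257^1*5743^1*6947^1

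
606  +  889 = 1495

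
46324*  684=31685616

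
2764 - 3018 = -254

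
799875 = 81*9875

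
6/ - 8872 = -1 + 4433/4436=- 0.00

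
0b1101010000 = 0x350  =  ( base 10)848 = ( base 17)2FF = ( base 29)107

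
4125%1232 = 429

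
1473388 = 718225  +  755163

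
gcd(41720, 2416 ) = 8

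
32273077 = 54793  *589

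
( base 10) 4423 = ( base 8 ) 10507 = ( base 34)3s3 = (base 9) 6054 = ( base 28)5HR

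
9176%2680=1136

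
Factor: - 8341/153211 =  - 19^1 * 349^( - 1 ) = -19/349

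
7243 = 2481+4762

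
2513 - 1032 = 1481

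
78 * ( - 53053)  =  -4138134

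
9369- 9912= - 543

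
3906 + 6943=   10849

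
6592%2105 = 277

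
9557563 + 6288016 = 15845579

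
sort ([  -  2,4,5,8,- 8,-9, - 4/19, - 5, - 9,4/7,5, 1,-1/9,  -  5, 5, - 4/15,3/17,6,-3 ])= [  -  9, - 9, - 8,  -  5, - 5, - 3, - 2, - 4/15, - 4/19,  -  1/9, 3/17,  4/7,1, 4,  5,5,  5, 6 , 8]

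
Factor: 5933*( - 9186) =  - 2^1*3^1*17^1*349^1*1531^1 = - 54500538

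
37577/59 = 636 + 53/59 = 636.90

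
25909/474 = 25909/474=   54.66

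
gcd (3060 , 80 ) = 20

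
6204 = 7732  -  1528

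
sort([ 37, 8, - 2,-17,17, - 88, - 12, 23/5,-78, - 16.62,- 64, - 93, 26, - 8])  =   [-93, - 88, - 78, - 64 ,-17,- 16.62,-12, - 8,-2, 23/5, 8,17, 26, 37 ] 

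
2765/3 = 921 +2/3 = 921.67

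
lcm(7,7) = 7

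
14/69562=7/34781 = 0.00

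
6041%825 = 266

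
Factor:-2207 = - 2207^1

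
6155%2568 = 1019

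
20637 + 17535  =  38172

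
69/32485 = 69/32485=0.00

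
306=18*17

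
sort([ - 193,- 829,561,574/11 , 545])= [  -  829, - 193 , 574/11,545, 561]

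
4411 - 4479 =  - 68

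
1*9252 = 9252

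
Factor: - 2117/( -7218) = 2^ ( - 1 )*3^( - 2 )* 29^1*73^1*401^( -1)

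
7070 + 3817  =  10887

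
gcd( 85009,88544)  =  1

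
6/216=1/36  =  0.03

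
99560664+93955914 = 193516578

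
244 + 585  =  829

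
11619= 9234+2385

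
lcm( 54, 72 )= 216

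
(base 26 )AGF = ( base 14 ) 2899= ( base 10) 7191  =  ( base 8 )16027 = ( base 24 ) CBF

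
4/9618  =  2/4809=0.00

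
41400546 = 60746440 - 19345894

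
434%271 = 163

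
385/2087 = 385/2087 = 0.18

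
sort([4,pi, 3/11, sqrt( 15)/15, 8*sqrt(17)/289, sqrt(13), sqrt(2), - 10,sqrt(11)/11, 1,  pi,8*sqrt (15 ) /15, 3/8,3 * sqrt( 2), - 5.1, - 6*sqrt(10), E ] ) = [  -  6*sqrt(10),-10, - 5.1,8*sqrt(17)/289, sqrt(15)/15, 3/11,sqrt(11) /11, 3/8, 1,sqrt( 2),8 * sqrt ( 15) /15 , E,pi, pi, sqrt( 13 ),  4, 3*sqrt( 2)]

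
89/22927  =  89/22927 = 0.00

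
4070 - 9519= -5449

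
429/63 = 143/21 = 6.81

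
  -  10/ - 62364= 5/31182=   0.00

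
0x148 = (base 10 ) 328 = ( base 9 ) 404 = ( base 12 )234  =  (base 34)9m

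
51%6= 3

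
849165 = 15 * 56611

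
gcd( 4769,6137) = 19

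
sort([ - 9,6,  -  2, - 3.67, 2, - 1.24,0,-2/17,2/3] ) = [ - 9, - 3.67, - 2, - 1.24, - 2/17, 0, 2/3,2,6] 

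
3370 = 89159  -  85789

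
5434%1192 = 666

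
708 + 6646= 7354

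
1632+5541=7173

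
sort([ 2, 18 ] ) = [2, 18]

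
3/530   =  3/530= 0.01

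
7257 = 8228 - 971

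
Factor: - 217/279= -7/9 = - 3^(-2)*7^1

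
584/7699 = 584/7699 =0.08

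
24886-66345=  - 41459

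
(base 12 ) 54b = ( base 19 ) 230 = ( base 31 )P4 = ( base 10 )779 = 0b1100001011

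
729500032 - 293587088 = 435912944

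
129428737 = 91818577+37610160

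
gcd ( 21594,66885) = 3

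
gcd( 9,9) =9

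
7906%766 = 246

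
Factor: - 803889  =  -3^2*179^1 * 499^1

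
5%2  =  1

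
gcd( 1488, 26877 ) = 93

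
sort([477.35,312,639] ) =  [312 , 477.35, 639 ]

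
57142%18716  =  994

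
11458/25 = 11458/25 = 458.32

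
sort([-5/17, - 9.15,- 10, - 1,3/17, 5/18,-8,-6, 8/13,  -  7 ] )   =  [ - 10,-9.15,-8, - 7,- 6,-1, - 5/17,3/17, 5/18, 8/13 ]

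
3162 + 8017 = 11179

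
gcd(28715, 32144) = 1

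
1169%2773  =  1169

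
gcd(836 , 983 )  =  1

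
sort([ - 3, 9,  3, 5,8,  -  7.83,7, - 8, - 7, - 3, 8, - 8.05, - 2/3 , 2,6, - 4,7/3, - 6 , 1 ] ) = [ - 8.05, - 8, - 7.83, - 7, - 6,-4, - 3, - 3, - 2/3, 1, 2,7/3,3 , 5,6,7, 8, 8, 9 ] 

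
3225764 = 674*4786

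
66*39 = 2574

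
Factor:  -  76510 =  - 2^1*5^1 * 7^1*1093^1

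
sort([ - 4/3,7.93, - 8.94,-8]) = [-8.94, - 8, - 4/3,  7.93]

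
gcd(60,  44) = 4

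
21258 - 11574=9684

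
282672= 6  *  47112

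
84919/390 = 84919/390 = 217.74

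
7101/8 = 7101/8 = 887.62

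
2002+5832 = 7834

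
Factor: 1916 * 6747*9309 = 120339788868 = 2^2 * 3^2 * 13^1*29^1*107^1*173^1*479^1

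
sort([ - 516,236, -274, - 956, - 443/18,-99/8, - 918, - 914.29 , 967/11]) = [ - 956  , - 918, - 914.29 , - 516, - 274, - 443/18, - 99/8 , 967/11, 236]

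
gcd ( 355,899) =1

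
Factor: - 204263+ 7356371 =7152108=2^2*3^1*596009^1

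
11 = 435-424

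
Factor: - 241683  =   - 3^1  *13^1*6197^1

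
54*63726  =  3441204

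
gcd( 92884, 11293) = 1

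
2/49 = 2/49= 0.04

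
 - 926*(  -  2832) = 2622432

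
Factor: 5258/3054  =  2629/1527= 3^ ( - 1)*11^1*239^1*509^( - 1 ) 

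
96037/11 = 96037/11= 8730.64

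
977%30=17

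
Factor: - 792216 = -2^3 *3^2 * 11003^1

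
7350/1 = 7350 = 7350.00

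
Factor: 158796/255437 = 2^2 * 3^2*7^( - 2)*11^1*13^(-1) = 396/637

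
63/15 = 4 + 1/5 = 4.20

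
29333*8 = 234664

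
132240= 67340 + 64900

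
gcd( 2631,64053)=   3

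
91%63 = 28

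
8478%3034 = 2410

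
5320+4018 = 9338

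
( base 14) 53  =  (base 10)73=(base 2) 1001001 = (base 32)29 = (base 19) 3G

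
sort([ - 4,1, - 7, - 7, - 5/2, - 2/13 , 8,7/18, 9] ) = [  -  7,-7, -4, - 5/2, - 2/13  ,  7/18,  1,8,9]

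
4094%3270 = 824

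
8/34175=8/34175 = 0.00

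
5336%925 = 711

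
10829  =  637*17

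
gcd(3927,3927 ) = 3927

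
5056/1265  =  3 + 1261/1265  =  4.00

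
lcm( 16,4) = 16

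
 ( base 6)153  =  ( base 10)69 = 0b1000101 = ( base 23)30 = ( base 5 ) 234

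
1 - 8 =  - 7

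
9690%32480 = 9690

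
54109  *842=45559778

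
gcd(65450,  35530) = 1870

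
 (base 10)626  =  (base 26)o2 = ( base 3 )212012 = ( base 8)1162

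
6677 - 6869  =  -192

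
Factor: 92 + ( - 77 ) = 15 = 3^1 * 5^1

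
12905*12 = 154860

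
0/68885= 0 = 0.00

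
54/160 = 27/80 = 0.34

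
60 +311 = 371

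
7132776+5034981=12167757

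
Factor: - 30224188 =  - 2^2*7556047^1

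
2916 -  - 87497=90413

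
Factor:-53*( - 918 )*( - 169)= - 2^1 * 3^3*13^2  *  17^1*53^1 = - 8222526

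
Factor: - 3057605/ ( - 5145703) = 5^1*73^1*8377^1*5145703^( - 1)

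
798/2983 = 42/157= 0.27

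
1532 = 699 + 833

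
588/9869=588/9869 = 0.06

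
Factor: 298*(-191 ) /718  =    -  149^1*191^1 * 359^(- 1 )  =  -28459/359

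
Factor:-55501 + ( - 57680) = -3^1*31^1*1217^1 = - 113181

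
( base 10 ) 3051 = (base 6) 22043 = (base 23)5hf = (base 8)5753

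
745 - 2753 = -2008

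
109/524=109/524=0.21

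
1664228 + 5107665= 6771893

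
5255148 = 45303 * 116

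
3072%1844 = 1228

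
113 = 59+54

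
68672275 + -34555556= 34116719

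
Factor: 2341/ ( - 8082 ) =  - 2^(-1 ) * 3^( - 2)*449^( - 1)*2341^1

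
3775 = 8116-4341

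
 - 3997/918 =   -  5 + 593/918 = - 4.35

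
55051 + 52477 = 107528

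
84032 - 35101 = 48931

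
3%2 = 1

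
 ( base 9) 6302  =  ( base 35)3qy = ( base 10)4619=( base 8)11013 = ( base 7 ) 16316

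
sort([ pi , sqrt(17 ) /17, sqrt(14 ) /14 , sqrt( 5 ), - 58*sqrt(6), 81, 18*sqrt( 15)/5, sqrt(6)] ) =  [  -  58*sqrt( 6 ), sqrt(17)/17, sqrt(14) /14,sqrt( 5), sqrt ( 6),pi, 18*sqrt( 15 )/5 , 81 ] 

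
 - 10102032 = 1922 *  ( - 5256)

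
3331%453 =160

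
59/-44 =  - 59/44 = - 1.34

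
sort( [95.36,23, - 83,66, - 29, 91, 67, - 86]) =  [-86, - 83 , - 29  ,  23, 66,67,91,95.36]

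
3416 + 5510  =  8926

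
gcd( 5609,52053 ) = 1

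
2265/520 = 453/104 = 4.36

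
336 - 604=- 268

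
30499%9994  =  517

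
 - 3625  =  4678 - 8303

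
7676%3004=1668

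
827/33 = 25 + 2/33 = 25.06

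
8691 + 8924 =17615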